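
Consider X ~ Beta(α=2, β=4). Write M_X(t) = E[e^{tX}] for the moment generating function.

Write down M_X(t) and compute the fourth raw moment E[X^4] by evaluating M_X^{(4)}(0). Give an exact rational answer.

M_X(t) = ₁F₁(2; 6; t)
dM/dt = ₁F₁(3; 7; t)/3
d^2M/dt^2 = ₁F₁(4; 8; t)/7
d^3M/dt^3 = ₁F₁(5; 9; t)/14
d^4M/dt^4 = 5*₁F₁(6; 10; t)/126

E[X^4] = d^4M/dt^4 |_{t=0} = 5/126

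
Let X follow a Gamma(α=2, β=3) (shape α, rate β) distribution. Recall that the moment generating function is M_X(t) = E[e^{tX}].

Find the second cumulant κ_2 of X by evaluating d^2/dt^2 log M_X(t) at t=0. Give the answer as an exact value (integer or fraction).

M_X(t) = 9/(3 - t)^2
K_X(t) = log M_X(t) = -2*log(3 - t) + 2*log(3)
K^(2)(t) = 2/(t^2 - 6*t + 9)

κ_2 = K^(2)(0) = 2/9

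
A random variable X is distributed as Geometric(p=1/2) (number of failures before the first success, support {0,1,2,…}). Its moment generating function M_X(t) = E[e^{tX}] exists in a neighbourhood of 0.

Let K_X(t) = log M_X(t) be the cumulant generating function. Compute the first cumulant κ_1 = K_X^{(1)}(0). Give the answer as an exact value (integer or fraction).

κ_1 = K^(1)(0) = 1

M_X(t) = 1/(2*(1 - e^(t)/2))
K_X(t) = log M_X(t) = -log(1 - e^(t)/2) - log(2)
K^(1)(t) = -e^(t)/(e^(t) - 2)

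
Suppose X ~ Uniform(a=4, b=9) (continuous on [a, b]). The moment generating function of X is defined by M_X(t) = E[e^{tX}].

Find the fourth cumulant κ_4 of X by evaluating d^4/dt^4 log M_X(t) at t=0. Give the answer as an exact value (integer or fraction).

M_X(t) = (e^(9*t) - e^(4*t))/(5*t)
K_X(t) = log M_X(t) = -log(t) + log(e^(9*t) - e^(4*t)) - log(5)
K′(t) = (9*t*e^(5*t) - 4*t - e^(5*t) + 1)/(t*e^(5*t) - t)
K′′(t) = (-25*t^2*e^(5*t) + e^(10*t) - 2*e^(5*t) + 1)/(t^2*e^(10*t) - 2*t^2*e^(5*t) + t^2)
K′′′(t) = (125*t^3*e^(10*t) + 125*t^3*e^(5*t) - 2*e^(15*t) + 6*e^(10*t) - 6*e^(5*t) + 2)/(t^3*e^(15*t) - 3*t^3*e^(10*t) + 3*t^3*e^(5*t) - t^3)

κ_4 = K′′′′(0) = -125/24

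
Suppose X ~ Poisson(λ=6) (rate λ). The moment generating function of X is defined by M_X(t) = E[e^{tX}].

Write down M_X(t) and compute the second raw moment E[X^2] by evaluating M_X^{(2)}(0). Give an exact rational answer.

M_X(t) = e^(6*e^(t) - 6)
M^(2)(t) = (36*e^(2*t)*e^(6*e^(t)) + 6*e^(t)*e^(6*e^(t)))*e^(-6)

E[X^2] = M^(2)(0) = 42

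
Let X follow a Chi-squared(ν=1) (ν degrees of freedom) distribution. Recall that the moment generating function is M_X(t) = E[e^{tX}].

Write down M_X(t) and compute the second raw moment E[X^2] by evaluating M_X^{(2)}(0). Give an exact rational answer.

M_X(t) = 1/√(1 - 2*t)
dM/dt = -1/(2*t*√(1 - 2*t) - √(1 - 2*t))
d^2M/dt^2 = 3/(4*t^2*√(1 - 2*t) - 4*t*√(1 - 2*t) + √(1 - 2*t))

E[X^2] = d^2M/dt^2 |_{t=0} = 3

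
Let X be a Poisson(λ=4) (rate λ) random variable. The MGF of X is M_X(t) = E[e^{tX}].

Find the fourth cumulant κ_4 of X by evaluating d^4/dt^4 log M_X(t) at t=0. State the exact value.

M_X(t) = e^(4*e^(t) - 4)
K_X(t) = log M_X(t) = 4*e^(t) - 4
K′(t) = 4*e^(t)
K′′(t) = 4*e^(t)
K′′′(t) = 4*e^(t)
K′′′′(t) = 4*e^(t)

κ_4 = K′′′′(0) = 4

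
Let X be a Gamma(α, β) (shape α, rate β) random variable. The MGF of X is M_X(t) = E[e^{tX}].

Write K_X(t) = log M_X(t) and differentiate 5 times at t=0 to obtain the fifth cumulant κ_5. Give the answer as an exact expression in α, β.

κ_5 = D^5[K](0) = 24*α/β^5

M_X(t) = (β/(β - t))^α
K_X(t) = log M_X(t) = α*(log(β) - log(β - t))
D^5[K](t) = -24*α/(-β^5 + 5*β^4*t - 10*β^3*t^2 + 10*β^2*t^3 - 5*β*t^4 + t^5)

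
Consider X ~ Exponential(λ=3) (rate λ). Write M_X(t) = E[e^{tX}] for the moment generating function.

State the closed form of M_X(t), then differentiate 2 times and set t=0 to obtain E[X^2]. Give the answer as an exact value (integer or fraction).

M_X(t) = 3/(3 - t)
dM/dt = 3/(t^2 - 6*t + 9)
d^2M/dt^2 = -6/(t^3 - 9*t^2 + 27*t - 27)

E[X^2] = d^2M/dt^2 |_{t=0} = 2/9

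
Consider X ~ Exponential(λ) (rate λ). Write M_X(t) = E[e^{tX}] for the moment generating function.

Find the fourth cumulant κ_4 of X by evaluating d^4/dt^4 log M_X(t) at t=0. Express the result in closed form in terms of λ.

M_X(t) = λ/(λ - t)
K_X(t) = log M_X(t) = log(λ) - log(λ - t)
K^(4)(t) = 6/(λ^4 - 4*λ^3*t + 6*λ^2*t^2 - 4*λ*t^3 + t^4)

κ_4 = K^(4)(0) = 6/λ^4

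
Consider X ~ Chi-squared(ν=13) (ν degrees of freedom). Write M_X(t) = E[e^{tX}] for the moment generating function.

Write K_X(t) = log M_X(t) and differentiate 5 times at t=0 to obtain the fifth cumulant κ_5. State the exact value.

κ_5 = D^5[K](0) = 4992

M_X(t) = (1 - 2*t)^(-13/2)
K_X(t) = log M_X(t) = -13*log(1 - 2*t)/2
D^5[K](t) = -4992/(32*t^5 - 80*t^4 + 80*t^3 - 40*t^2 + 10*t - 1)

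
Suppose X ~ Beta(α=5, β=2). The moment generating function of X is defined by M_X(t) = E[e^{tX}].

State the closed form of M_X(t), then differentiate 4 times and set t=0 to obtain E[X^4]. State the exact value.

M_X(t) = ₁F₁(5; 7; t)
dM/dt = 5*₁F₁(6; 8; t)/7
d^2M/dt^2 = 15*₁F₁(7; 9; t)/28
d^3M/dt^3 = 5*₁F₁(8; 10; t)/12
d^4M/dt^4 = ₁F₁(9; 11; t)/3

E[X^4] = d^4M/dt^4 |_{t=0} = 1/3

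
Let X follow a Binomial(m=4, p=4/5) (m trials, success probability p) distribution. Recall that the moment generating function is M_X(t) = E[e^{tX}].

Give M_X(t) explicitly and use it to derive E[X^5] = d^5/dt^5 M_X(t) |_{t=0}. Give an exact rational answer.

M_X(t) = (4*e^(t)/5 + 1/5)^4
M^(5)(t) = 262144*e^(4*t)/625 + 62208*e^(3*t)/625 + 3072*e^(2*t)/625 + 16*e^(t)/625

E[X^5] = M^(5)(0) = 65488/125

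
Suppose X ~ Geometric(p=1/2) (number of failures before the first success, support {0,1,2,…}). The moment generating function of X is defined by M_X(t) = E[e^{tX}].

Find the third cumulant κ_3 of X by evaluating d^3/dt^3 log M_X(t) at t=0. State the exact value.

M_X(t) = 1/(2*(1 - e^(t)/2))
K_X(t) = log M_X(t) = -log(1 - e^(t)/2) - log(2)
D^3[K](t) = (-2*e^(2*t) - 4*e^(t))/(e^(3*t) - 6*e^(2*t) + 12*e^(t) - 8)

κ_3 = D^3[K](0) = 6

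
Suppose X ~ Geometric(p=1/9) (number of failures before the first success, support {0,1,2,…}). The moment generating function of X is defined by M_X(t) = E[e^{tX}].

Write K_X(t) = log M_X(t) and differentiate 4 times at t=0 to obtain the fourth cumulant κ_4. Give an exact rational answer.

M_X(t) = 1/(9*(1 - 8*e^(t)/9))
K_X(t) = log M_X(t) = -log(1 - 8*e^(t)/9) - 2*log(3)
D^4[K](t) = (4608*e^(3*t) + 20736*e^(2*t) + 5832*e^(t))/(4096*e^(4*t) - 18432*e^(3*t) + 31104*e^(2*t) - 23328*e^(t) + 6561)

κ_4 = D^4[K](0) = 31176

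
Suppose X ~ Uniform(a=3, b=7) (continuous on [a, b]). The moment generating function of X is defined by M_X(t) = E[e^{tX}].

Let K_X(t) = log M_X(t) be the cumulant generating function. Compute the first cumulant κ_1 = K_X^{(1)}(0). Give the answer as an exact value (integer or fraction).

κ_1 = D[K](0) = 5

M_X(t) = (e^(7*t) - e^(3*t))/(4*t)
K_X(t) = log M_X(t) = -log(t) + log(e^(7*t) - e^(3*t)) - 2*log(2)
D[K](t) = (7*t*e^(4*t) - 3*t - e^(4*t) + 1)/(t*e^(4*t) - t)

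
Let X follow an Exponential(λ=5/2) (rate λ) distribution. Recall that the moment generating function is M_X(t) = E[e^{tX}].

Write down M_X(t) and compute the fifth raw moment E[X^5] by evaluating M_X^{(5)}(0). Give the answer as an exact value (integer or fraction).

M_X(t) = 5/(2*(5/2 - t))
M^(5)(t) = 19200/(64*t^6 - 960*t^5 + 6000*t^4 - 20000*t^3 + 37500*t^2 - 37500*t + 15625)

E[X^5] = M^(5)(0) = 768/625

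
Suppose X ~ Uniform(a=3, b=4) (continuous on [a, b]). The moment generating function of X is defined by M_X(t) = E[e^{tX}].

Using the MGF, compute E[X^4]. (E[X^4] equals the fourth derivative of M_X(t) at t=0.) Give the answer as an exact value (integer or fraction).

M_X(t) = (e^(4*t) - e^(3*t))/t
M′(t) = (4*t*e^(4*t) - 3*t*e^(3*t) - e^(4*t) + e^(3*t))/t^2
M′′(t) = (16*t^2*e^(4*t) - 9*t^2*e^(3*t) - 8*t*e^(4*t) + 6*t*e^(3*t) + 2*e^(4*t) - 2*e^(3*t))/t^3
M′′′(t) = (64*t^3*e^(4*t) - 27*t^3*e^(3*t) - 48*t^2*e^(4*t) + 27*t^2*e^(3*t) + 24*t*e^(4*t) - 18*t*e^(3*t) - 6*e^(4*t) + 6*e^(3*t))/t^4

E[X^4] = M′′′′(0) = 781/5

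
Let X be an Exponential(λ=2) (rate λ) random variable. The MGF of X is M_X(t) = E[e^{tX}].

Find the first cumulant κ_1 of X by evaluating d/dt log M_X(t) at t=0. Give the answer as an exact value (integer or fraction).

κ_1 = K^(1)(0) = 1/2

M_X(t) = 2/(2 - t)
K_X(t) = log M_X(t) = -log(2 - t) + log(2)
K^(1)(t) = -1/(t - 2)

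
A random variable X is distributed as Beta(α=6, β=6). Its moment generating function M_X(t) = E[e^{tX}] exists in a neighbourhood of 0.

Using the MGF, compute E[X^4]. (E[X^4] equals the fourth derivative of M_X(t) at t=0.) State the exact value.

M_X(t) = ₁F₁(6; 12; t)
D^4[M](t) = 6*₁F₁(10; 16; t)/65

E[X^4] = D^4[M](0) = 6/65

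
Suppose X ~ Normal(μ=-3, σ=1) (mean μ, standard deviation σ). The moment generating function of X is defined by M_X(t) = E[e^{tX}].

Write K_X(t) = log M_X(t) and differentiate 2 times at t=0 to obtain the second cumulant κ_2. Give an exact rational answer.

κ_2 = K′′(0) = 1

M_X(t) = e^(t^2/2 - 3*t)
K_X(t) = log M_X(t) = t^2/2 - 3*t
K′(t) = t - 3
K′′(t) = 1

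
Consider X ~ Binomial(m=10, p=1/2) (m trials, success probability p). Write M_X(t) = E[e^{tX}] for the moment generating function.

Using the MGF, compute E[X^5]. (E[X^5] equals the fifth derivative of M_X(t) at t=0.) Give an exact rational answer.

M_X(t) = (e^(t)/2 + 1/2)^10

E[X^5] = D^5[M](0) = 13375/2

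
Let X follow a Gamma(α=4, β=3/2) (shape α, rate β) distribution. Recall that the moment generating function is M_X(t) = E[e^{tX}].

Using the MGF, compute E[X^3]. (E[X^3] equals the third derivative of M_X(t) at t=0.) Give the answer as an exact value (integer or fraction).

E[X^3] = d^3M/dt^3 |_{t=0} = 320/9

M_X(t) = 81/(16*(3/2 - t)^4)
dM/dt = -648/(32*t^5 - 240*t^4 + 720*t^3 - 1080*t^2 + 810*t - 243)
d^2M/dt^2 = 6480/(64*t^6 - 576*t^5 + 2160*t^4 - 4320*t^3 + 4860*t^2 - 2916*t + 729)
d^3M/dt^3 = -77760/(128*t^7 - 1344*t^6 + 6048*t^5 - 15120*t^4 + 22680*t^3 - 20412*t^2 + 10206*t - 2187)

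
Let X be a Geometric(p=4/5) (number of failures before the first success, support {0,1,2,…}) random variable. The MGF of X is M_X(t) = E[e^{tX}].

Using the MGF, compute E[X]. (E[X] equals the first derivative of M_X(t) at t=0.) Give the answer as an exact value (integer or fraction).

M_X(t) = 4/(5*(1 - e^(t)/5))
D[M](t) = 4*e^(t)/(e^(2*t) - 10*e^(t) + 25)

E[X] = D[M](0) = 1/4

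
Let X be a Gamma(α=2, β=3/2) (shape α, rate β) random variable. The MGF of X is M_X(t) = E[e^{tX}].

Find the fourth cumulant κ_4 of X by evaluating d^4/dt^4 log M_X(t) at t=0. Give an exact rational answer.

M_X(t) = 9/(4*(3/2 - t)^2)
K_X(t) = log M_X(t) = -2*log(3/2 - t) - 2*log(2) + 2*log(3)
K′(t) = -4/(2*t - 3)
K′′(t) = 8/(4*t^2 - 12*t + 9)
K′′′(t) = -32/(8*t^3 - 36*t^2 + 54*t - 27)
K′′′′(t) = 192/(16*t^4 - 96*t^3 + 216*t^2 - 216*t + 81)

κ_4 = K′′′′(0) = 64/27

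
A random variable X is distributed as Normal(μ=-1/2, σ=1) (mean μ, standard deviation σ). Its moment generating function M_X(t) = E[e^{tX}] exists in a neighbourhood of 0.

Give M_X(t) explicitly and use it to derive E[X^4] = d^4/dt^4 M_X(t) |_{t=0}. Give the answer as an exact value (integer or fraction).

E[X^4] = M^(4)(0) = 73/16

M_X(t) = e^(t^2/2 - t/2)
M^(4)(t) = (16*t^4*e^(t^2/2) - 32*t^3*e^(t^2/2) + 120*t^2*e^(t^2/2) - 104*t*e^(t^2/2) + 73*e^(t^2/2))*e^(-t/2)/16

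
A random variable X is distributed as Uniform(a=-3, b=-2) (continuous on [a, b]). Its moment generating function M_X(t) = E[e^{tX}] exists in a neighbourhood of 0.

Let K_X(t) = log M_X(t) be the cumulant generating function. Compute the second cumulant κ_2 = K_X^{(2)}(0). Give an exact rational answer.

M_X(t) = (e^(-2*t) - e^(-3*t))/t
K_X(t) = log M_X(t) = -log(t) + log(e^(-2*t) - e^(-3*t))
K′(t) = (-2*t*e^(t) + 3*t - e^(t) + 1)/(t*e^(t) - t)
K′′(t) = (-t^2*e^(t) + e^(2*t) - 2*e^(t) + 1)/(t^2*e^(2*t) - 2*t^2*e^(t) + t^2)

κ_2 = K′′(0) = 1/12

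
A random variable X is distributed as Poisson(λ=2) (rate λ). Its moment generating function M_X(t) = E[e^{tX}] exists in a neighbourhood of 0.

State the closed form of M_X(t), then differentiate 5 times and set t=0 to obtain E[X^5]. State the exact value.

E[X^5] = D^5[M](0) = 454

M_X(t) = e^(2*e^(t) - 2)
D^5[M](t) = (32*e^(5*t)*e^(2*e^(t)) + 160*e^(4*t)*e^(2*e^(t)) + 200*e^(3*t)*e^(2*e^(t)) + 60*e^(2*t)*e^(2*e^(t)) + 2*e^(t)*e^(2*e^(t)))*e^(-2)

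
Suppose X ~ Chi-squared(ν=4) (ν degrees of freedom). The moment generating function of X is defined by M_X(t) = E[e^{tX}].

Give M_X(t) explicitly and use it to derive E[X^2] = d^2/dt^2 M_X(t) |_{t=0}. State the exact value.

M_X(t) = (1 - 2*t)^(-2)
M^(2)(t) = 24/(16*t^4 - 32*t^3 + 24*t^2 - 8*t + 1)

E[X^2] = M^(2)(0) = 24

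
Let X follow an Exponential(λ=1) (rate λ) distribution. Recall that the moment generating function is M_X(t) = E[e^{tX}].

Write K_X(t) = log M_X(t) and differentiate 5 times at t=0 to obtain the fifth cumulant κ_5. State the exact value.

κ_5 = K′′′′′(0) = 24

M_X(t) = 1/(1 - t)
K_X(t) = log M_X(t) = -log(1 - t)
K′(t) = -1/(t - 1)
K′′(t) = 1/(t^2 - 2*t + 1)
K′′′(t) = -2/(t^3 - 3*t^2 + 3*t - 1)
K′′′′(t) = 6/(t^4 - 4*t^3 + 6*t^2 - 4*t + 1)
K′′′′′(t) = -24/(t^5 - 5*t^4 + 10*t^3 - 10*t^2 + 5*t - 1)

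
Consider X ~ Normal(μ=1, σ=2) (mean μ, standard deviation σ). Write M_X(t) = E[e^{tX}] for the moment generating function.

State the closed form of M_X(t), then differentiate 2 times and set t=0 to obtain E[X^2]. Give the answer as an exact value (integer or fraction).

M_X(t) = e^(2*t^2 + t)
M^(2)(t) = 16*t^2*e^(t)*e^(2*t^2) + 8*t*e^(t)*e^(2*t^2) + 5*e^(t)*e^(2*t^2)

E[X^2] = M^(2)(0) = 5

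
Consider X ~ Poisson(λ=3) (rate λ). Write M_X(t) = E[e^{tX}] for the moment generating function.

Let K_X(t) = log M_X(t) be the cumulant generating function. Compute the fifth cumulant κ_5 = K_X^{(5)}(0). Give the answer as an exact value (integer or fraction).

M_X(t) = e^(3*e^(t) - 3)
K_X(t) = log M_X(t) = 3*e^(t) - 3
K^(5)(t) = 3*e^(t)

κ_5 = K^(5)(0) = 3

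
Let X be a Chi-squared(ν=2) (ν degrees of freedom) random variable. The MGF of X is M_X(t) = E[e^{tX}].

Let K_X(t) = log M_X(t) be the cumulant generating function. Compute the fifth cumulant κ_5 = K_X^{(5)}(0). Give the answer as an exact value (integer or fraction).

κ_5 = K′′′′′(0) = 768

M_X(t) = 1/(1 - 2*t)
K_X(t) = log M_X(t) = -log(1 - 2*t)
K′(t) = -2/(2*t - 1)
K′′(t) = 4/(4*t^2 - 4*t + 1)
K′′′(t) = -16/(8*t^3 - 12*t^2 + 6*t - 1)
K′′′′(t) = 96/(16*t^4 - 32*t^3 + 24*t^2 - 8*t + 1)
K′′′′′(t) = -768/(32*t^5 - 80*t^4 + 80*t^3 - 40*t^2 + 10*t - 1)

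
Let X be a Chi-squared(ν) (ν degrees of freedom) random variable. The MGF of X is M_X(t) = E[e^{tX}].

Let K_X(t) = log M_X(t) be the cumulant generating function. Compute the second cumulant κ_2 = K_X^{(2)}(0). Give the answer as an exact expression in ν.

κ_2 = K^(2)(0) = 2*ν

M_X(t) = (1 - 2*t)^(-ν/2)
K_X(t) = log M_X(t) = -ν*log(1 - 2*t)/2
K^(2)(t) = 2*ν/(4*t^2 - 4*t + 1)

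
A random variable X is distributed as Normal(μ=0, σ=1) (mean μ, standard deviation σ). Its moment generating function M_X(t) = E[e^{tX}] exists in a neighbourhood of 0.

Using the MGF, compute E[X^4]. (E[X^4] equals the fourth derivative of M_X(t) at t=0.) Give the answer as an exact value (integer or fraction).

E[X^4] = d^4M/dt^4 |_{t=0} = 3

M_X(t) = e^(t^2/2)
dM/dt = t*e^(t^2/2)
d^2M/dt^2 = t^2*e^(t^2/2) + e^(t^2/2)
d^3M/dt^3 = t^3*e^(t^2/2) + 3*t*e^(t^2/2)
d^4M/dt^4 = t^4*e^(t^2/2) + 6*t^2*e^(t^2/2) + 3*e^(t^2/2)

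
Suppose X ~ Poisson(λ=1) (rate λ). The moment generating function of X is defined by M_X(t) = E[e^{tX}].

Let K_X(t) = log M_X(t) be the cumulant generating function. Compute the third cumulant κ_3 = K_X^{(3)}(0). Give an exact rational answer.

κ_3 = d^3K/dt^3 |_{t=0} = 1

M_X(t) = e^(e^(t) - 1)
K_X(t) = log M_X(t) = e^(t) - 1
dK/dt = e^(t)
d^2K/dt^2 = e^(t)
d^3K/dt^3 = e^(t)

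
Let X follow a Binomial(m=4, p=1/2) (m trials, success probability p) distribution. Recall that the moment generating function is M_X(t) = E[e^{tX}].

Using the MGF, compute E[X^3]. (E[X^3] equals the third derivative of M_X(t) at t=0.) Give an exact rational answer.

M_X(t) = (e^(t)/2 + 1/2)^4
D^3[M](t) = 4*e^(4*t) + 27*e^(3*t)/4 + 3*e^(2*t) + e^(t)/4

E[X^3] = D^3[M](0) = 14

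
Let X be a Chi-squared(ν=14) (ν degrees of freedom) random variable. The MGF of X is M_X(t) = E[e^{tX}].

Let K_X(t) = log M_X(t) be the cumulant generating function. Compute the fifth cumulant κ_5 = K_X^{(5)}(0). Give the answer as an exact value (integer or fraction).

κ_5 = d^5K/dt^5 |_{t=0} = 5376

M_X(t) = (1 - 2*t)^(-7)
K_X(t) = log M_X(t) = -7*log(1 - 2*t)
dK/dt = -14/(2*t - 1)
d^2K/dt^2 = 28/(4*t^2 - 4*t + 1)
d^3K/dt^3 = -112/(8*t^3 - 12*t^2 + 6*t - 1)
d^4K/dt^4 = 672/(16*t^4 - 32*t^3 + 24*t^2 - 8*t + 1)
d^5K/dt^5 = -5376/(32*t^5 - 80*t^4 + 80*t^3 - 40*t^2 + 10*t - 1)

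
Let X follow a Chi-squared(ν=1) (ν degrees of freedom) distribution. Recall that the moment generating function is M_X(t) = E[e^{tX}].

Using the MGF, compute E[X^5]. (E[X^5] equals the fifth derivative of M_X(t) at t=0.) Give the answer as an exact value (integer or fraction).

M_X(t) = 1/√(1 - 2*t)
M^(5)(t) = -945/(32*t^5*√(1 - 2*t) - 80*t^4*√(1 - 2*t) + 80*t^3*√(1 - 2*t) - 40*t^2*√(1 - 2*t) + 10*t*√(1 - 2*t) - √(1 - 2*t))

E[X^5] = M^(5)(0) = 945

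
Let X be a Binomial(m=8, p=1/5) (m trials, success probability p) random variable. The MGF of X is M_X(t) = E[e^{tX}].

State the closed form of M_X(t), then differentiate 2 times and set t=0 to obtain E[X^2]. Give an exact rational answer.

M_X(t) = (e^(t)/5 + 4/5)^8

E[X^2] = M′′(0) = 96/25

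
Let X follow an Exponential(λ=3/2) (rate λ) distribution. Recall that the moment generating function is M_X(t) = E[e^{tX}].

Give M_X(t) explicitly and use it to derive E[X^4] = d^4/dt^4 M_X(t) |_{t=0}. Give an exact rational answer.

E[X^4] = D^4[M](0) = 128/27

M_X(t) = 3/(2*(3/2 - t))
D^4[M](t) = -1152/(32*t^5 - 240*t^4 + 720*t^3 - 1080*t^2 + 810*t - 243)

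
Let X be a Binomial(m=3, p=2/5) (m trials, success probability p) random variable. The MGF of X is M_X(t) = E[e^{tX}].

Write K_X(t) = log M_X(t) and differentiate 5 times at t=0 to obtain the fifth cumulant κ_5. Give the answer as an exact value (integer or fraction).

κ_5 = d^5K/dt^5 |_{t=0} = -846/3125

M_X(t) = (2*e^(t)/5 + 3/5)^3
K_X(t) = log M_X(t) = 3*log(2*e^(t)/5 + 3/5)
dK/dt = 6*e^(t)/(2*e^(t) + 3)
d^2K/dt^2 = 18*e^(t)/(4*e^(2*t) + 12*e^(t) + 9)
d^3K/dt^3 = (-36*e^(2*t) + 54*e^(t))/(8*e^(3*t) + 36*e^(2*t) + 54*e^(t) + 27)
d^4K/dt^4 = (72*e^(3*t) - 432*e^(2*t) + 162*e^(t))/(16*e^(4*t) + 96*e^(3*t) + 216*e^(2*t) + 216*e^(t) + 81)
d^5K/dt^5 = (-144*e^(4*t) + 2376*e^(3*t) - 3564*e^(2*t) + 486*e^(t))/(32*e^(5*t) + 240*e^(4*t) + 720*e^(3*t) + 1080*e^(2*t) + 810*e^(t) + 243)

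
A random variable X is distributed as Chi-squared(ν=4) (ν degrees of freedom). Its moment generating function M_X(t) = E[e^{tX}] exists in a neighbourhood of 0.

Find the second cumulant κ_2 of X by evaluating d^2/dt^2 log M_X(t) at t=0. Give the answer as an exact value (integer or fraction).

M_X(t) = (1 - 2*t)^(-2)
K_X(t) = log M_X(t) = -2*log(1 - 2*t)
K′(t) = -4/(2*t - 1)
K′′(t) = 8/(4*t^2 - 4*t + 1)

κ_2 = K′′(0) = 8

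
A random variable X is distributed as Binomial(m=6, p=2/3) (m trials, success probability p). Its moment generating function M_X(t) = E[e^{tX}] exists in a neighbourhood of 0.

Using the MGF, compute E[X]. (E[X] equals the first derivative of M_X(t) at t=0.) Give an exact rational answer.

M_X(t) = (2*e^(t)/3 + 1/3)^6
M′(t) = 128*e^(6*t)/243 + 320*e^(5*t)/243 + 320*e^(4*t)/243 + 160*e^(3*t)/243 + 40*e^(2*t)/243 + 4*e^(t)/243

E[X] = M′(0) = 4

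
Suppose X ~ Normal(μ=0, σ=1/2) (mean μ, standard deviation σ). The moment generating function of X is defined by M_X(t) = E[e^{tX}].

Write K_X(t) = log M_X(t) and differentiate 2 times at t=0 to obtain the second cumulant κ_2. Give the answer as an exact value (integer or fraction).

M_X(t) = e^(t^2/8)
K_X(t) = log M_X(t) = t^2/8
K^(2)(t) = 1/4

κ_2 = K^(2)(0) = 1/4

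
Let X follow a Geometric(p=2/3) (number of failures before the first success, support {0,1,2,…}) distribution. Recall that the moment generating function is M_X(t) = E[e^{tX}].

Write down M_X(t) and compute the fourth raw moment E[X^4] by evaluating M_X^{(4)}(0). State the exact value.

M_X(t) = 2/(3*(1 - e^(t)/3))
dM/dt = 2*e^(t)/(e^(2*t) - 6*e^(t) + 9)
d^2M/dt^2 = (-2*e^(2*t) - 6*e^(t))/(e^(3*t) - 9*e^(2*t) + 27*e^(t) - 27)
d^3M/dt^3 = (2*e^(3*t) + 24*e^(2*t) + 18*e^(t))/(e^(4*t) - 12*e^(3*t) + 54*e^(2*t) - 108*e^(t) + 81)
d^4M/dt^4 = (-2*e^(4*t) - 66*e^(3*t) - 198*e^(2*t) - 54*e^(t))/(e^(5*t) - 15*e^(4*t) + 90*e^(3*t) - 270*e^(2*t) + 405*e^(t) - 243)

E[X^4] = d^4M/dt^4 |_{t=0} = 10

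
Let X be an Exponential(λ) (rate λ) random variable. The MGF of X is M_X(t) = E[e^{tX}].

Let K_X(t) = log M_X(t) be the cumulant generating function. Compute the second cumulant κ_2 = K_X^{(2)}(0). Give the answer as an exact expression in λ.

M_X(t) = λ/(λ - t)
K_X(t) = log M_X(t) = log(λ) - log(λ - t)
K^(2)(t) = 1/(λ^2 - 2*λ*t + t^2)

κ_2 = K^(2)(0) = λ^(-2)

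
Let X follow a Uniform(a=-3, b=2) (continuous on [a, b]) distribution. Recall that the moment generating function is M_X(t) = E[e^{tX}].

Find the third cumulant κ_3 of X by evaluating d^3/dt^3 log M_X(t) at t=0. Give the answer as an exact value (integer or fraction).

κ_3 = K′′′(0) = 0

M_X(t) = (e^(2*t) - e^(-3*t))/(5*t)
K_X(t) = log M_X(t) = -log(t) + log(e^(2*t) - e^(-3*t)) - log(5)
K′(t) = (2*t*e^(5*t) + 3*t - e^(5*t) + 1)/(t*e^(5*t) - t)
K′′(t) = (-25*t^2*e^(5*t) + e^(10*t) - 2*e^(5*t) + 1)/(t^2*e^(10*t) - 2*t^2*e^(5*t) + t^2)
K′′′(t) = (125*t^3*e^(10*t) + 125*t^3*e^(5*t) - 2*e^(15*t) + 6*e^(10*t) - 6*e^(5*t) + 2)/(t^3*e^(15*t) - 3*t^3*e^(10*t) + 3*t^3*e^(5*t) - t^3)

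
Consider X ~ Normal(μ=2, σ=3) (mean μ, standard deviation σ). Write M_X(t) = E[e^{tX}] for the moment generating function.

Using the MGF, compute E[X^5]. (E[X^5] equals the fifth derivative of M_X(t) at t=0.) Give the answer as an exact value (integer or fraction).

M_X(t) = e^(9*t^2/2 + 2*t)
dM/dt = 9*t*e^(2*t)*e^(9*t^2/2) + 2*e^(2*t)*e^(9*t^2/2)
d^2M/dt^2 = 81*t^2*e^(2*t)*e^(9*t^2/2) + 36*t*e^(2*t)*e^(9*t^2/2) + 13*e^(2*t)*e^(9*t^2/2)
d^3M/dt^3 = 729*t^3*e^(2*t)*e^(9*t^2/2) + 486*t^2*e^(2*t)*e^(9*t^2/2) + 351*t*e^(2*t)*e^(9*t^2/2) + 62*e^(2*t)*e^(9*t^2/2)
d^4M/dt^4 = 6561*t^4*e^(2*t)*e^(9*t^2/2) + 5832*t^3*e^(2*t)*e^(9*t^2/2) + 6318*t^2*e^(2*t)*e^(9*t^2/2) + 2232*t*e^(2*t)*e^(9*t^2/2) + 475*e^(2*t)*e^(9*t^2/2)

E[X^5] = d^5M/dt^5 |_{t=0} = 3182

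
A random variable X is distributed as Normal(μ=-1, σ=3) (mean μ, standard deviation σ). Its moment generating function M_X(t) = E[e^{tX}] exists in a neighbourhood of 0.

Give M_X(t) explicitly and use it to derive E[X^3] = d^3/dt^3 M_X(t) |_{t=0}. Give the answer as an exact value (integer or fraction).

M_X(t) = e^(9*t^2/2 - t)
M^(3)(t) = (729*t^3*e^(9*t^2/2) - 243*t^2*e^(9*t^2/2) + 270*t*e^(9*t^2/2) - 28*e^(9*t^2/2))*e^(-t)

E[X^3] = M^(3)(0) = -28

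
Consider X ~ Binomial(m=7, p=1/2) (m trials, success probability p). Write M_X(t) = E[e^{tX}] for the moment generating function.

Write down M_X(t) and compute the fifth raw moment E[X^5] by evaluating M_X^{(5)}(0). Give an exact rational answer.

E[X^5] = M′′′′′(0) = 1421

M_X(t) = (e^(t)/2 + 1/2)^7
M′(t) = 7*e^(7*t)/128 + 21*e^(6*t)/64 + 105*e^(5*t)/128 + 35*e^(4*t)/32 + 105*e^(3*t)/128 + 21*e^(2*t)/64 + 7*e^(t)/128
M′′(t) = 49*e^(7*t)/128 + 63*e^(6*t)/32 + 525*e^(5*t)/128 + 35*e^(4*t)/8 + 315*e^(3*t)/128 + 21*e^(2*t)/32 + 7*e^(t)/128
M′′′(t) = 343*e^(7*t)/128 + 189*e^(6*t)/16 + 2625*e^(5*t)/128 + 35*e^(4*t)/2 + 945*e^(3*t)/128 + 21*e^(2*t)/16 + 7*e^(t)/128
M′′′′(t) = 2401*e^(7*t)/128 + 567*e^(6*t)/8 + 13125*e^(5*t)/128 + 70*e^(4*t) + 2835*e^(3*t)/128 + 21*e^(2*t)/8 + 7*e^(t)/128
M′′′′′(t) = 16807*e^(7*t)/128 + 1701*e^(6*t)/4 + 65625*e^(5*t)/128 + 280*e^(4*t) + 8505*e^(3*t)/128 + 21*e^(2*t)/4 + 7*e^(t)/128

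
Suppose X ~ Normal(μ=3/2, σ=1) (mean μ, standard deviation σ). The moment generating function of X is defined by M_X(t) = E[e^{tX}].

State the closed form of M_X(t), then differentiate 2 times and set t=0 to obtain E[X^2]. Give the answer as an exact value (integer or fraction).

E[X^2] = d^2M/dt^2 |_{t=0} = 13/4

M_X(t) = e^(t^2/2 + 3*t/2)
dM/dt = t*e^(3*t/2)*e^(t^2/2) + 3*e^(3*t/2)*e^(t^2/2)/2
d^2M/dt^2 = t^2*e^(3*t/2)*e^(t^2/2) + 3*t*e^(3*t/2)*e^(t^2/2) + 13*e^(3*t/2)*e^(t^2/2)/4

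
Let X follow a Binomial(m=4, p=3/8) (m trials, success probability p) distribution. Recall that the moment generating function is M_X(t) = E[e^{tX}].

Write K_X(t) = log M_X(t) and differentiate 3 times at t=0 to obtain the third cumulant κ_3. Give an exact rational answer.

M_X(t) = (3*e^(t)/8 + 5/8)^4
K_X(t) = log M_X(t) = 4*log(3*e^(t)/8 + 5/8)
dK/dt = 12*e^(t)/(3*e^(t) + 5)
d^2K/dt^2 = 60*e^(t)/(9*e^(2*t) + 30*e^(t) + 25)
d^3K/dt^3 = (-180*e^(2*t) + 300*e^(t))/(27*e^(3*t) + 135*e^(2*t) + 225*e^(t) + 125)

κ_3 = d^3K/dt^3 |_{t=0} = 15/64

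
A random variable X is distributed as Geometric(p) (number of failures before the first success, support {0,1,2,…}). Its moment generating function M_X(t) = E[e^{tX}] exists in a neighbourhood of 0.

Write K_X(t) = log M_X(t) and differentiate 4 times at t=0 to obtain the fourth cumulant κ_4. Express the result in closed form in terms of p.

M_X(t) = p/(-(1 - p)*e^(t) + 1)
K_X(t) = log M_X(t) = log(p) - log(-(1 - p)*e^(t) + 1)
K′(t) = (-p*e^(t) + e^(t))/(p*e^(t) - e^(t) + 1)
K′′(t) = (-p*e^(t) + e^(t))/(p^2*e^(2*t) - 2*p*e^(2*t) + 2*p*e^(t) + e^(2*t) - 2*e^(t) + 1)

κ_4 = K′′′′(0) = (-p^3 + 7*p^2 - 12*p + 6)/p^4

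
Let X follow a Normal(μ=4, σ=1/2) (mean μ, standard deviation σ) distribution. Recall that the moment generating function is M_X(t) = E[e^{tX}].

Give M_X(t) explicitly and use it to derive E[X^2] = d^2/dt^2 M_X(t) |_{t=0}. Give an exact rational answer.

E[X^2] = M^(2)(0) = 65/4

M_X(t) = e^(t^2/8 + 4*t)
M^(2)(t) = t^2*e^(4*t)*e^(t^2/8)/16 + 2*t*e^(4*t)*e^(t^2/8) + 65*e^(4*t)*e^(t^2/8)/4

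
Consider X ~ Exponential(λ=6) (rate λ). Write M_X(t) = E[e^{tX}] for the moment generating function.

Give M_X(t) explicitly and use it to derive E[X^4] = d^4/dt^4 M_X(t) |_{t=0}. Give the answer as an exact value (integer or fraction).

E[X^4] = M^(4)(0) = 1/54

M_X(t) = 6/(6 - t)
M^(4)(t) = -144/(t^5 - 30*t^4 + 360*t^3 - 2160*t^2 + 6480*t - 7776)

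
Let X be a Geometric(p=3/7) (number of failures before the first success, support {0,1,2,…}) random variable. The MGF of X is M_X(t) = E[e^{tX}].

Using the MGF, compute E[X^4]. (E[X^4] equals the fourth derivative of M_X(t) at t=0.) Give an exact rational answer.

E[X^4] = D^4[M](0) = 5060/27

M_X(t) = 3/(7*(1 - 4*e^(t)/7))
D^4[M](t) = (-768*e^(4*t) - 14784*e^(3*t) - 25872*e^(2*t) - 4116*e^(t))/(1024*e^(5*t) - 8960*e^(4*t) + 31360*e^(3*t) - 54880*e^(2*t) + 48020*e^(t) - 16807)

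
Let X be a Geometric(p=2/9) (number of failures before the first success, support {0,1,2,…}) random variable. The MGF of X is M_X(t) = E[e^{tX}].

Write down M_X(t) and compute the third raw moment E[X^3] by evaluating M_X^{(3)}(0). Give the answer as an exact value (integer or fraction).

E[X^3] = M^(3)(0) = 1337/4

M_X(t) = 2/(9*(1 - 7*e^(t)/9))
M^(3)(t) = (686*e^(3*t) + 3528*e^(2*t) + 1134*e^(t))/(2401*e^(4*t) - 12348*e^(3*t) + 23814*e^(2*t) - 20412*e^(t) + 6561)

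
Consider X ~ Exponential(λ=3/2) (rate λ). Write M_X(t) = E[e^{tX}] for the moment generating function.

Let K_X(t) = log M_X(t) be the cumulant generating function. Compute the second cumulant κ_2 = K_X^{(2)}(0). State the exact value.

M_X(t) = 3/(2*(3/2 - t))
K_X(t) = log M_X(t) = -log(3/2 - t) - log(2) + log(3)
dK/dt = -2/(2*t - 3)
d^2K/dt^2 = 4/(4*t^2 - 12*t + 9)

κ_2 = d^2K/dt^2 |_{t=0} = 4/9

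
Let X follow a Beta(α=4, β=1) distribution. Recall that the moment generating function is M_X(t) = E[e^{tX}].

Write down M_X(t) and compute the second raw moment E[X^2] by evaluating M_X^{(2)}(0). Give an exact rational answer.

E[X^2] = D^2[M](0) = 2/3

M_X(t) = ₁F₁(4; 5; t)
D^2[M](t) = 2*₁F₁(6; 7; t)/3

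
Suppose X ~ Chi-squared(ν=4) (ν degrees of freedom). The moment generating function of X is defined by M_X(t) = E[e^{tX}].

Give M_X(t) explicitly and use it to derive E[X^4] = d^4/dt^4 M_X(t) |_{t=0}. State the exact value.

E[X^4] = M^(4)(0) = 1920

M_X(t) = (1 - 2*t)^(-2)
M^(4)(t) = 1920/(64*t^6 - 192*t^5 + 240*t^4 - 160*t^3 + 60*t^2 - 12*t + 1)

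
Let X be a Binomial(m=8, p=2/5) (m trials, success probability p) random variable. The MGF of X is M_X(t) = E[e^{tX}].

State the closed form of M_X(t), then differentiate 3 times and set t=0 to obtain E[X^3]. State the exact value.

M_X(t) = (2*e^(t)/5 + 3/5)^8

E[X^3] = d^3M/dt^3 |_{t=0} = 6448/125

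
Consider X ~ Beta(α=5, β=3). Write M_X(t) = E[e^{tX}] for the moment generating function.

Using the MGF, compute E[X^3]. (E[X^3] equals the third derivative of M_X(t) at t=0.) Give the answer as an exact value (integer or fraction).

M_X(t) = ₁F₁(5; 8; t)
M^(3)(t) = 7*₁F₁(8; 11; t)/24

E[X^3] = M^(3)(0) = 7/24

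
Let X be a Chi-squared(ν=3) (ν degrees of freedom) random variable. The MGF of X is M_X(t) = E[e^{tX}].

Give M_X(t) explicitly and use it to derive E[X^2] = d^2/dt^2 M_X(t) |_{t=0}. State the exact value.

E[X^2] = M′′(0) = 15

M_X(t) = (1 - 2*t)^(-3/2)
M′(t) = 3/(4*t^2*√(1 - 2*t) - 4*t*√(1 - 2*t) + √(1 - 2*t))
M′′(t) = -15/(8*t^3*√(1 - 2*t) - 12*t^2*√(1 - 2*t) + 6*t*√(1 - 2*t) - √(1 - 2*t))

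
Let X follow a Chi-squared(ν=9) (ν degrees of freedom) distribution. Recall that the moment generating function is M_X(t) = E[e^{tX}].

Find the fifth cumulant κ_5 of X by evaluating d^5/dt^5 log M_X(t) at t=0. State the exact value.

κ_5 = d^5K/dt^5 |_{t=0} = 3456

M_X(t) = (1 - 2*t)^(-9/2)
K_X(t) = log M_X(t) = -9*log(1 - 2*t)/2
dK/dt = -9/(2*t - 1)
d^2K/dt^2 = 18/(4*t^2 - 4*t + 1)
d^3K/dt^3 = -72/(8*t^3 - 12*t^2 + 6*t - 1)
d^4K/dt^4 = 432/(16*t^4 - 32*t^3 + 24*t^2 - 8*t + 1)
d^5K/dt^5 = -3456/(32*t^5 - 80*t^4 + 80*t^3 - 40*t^2 + 10*t - 1)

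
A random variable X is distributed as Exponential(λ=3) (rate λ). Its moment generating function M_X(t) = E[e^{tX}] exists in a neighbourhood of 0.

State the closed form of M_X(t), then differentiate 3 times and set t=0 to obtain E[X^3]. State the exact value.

E[X^3] = d^3M/dt^3 |_{t=0} = 2/9

M_X(t) = 3/(3 - t)
dM/dt = 3/(t^2 - 6*t + 9)
d^2M/dt^2 = -6/(t^3 - 9*t^2 + 27*t - 27)
d^3M/dt^3 = 18/(t^4 - 12*t^3 + 54*t^2 - 108*t + 81)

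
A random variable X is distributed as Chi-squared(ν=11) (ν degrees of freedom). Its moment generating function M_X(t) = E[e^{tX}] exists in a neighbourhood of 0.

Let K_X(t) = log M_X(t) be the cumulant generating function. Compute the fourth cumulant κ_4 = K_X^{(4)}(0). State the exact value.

M_X(t) = (1 - 2*t)^(-11/2)
K_X(t) = log M_X(t) = -11*log(1 - 2*t)/2
K^(4)(t) = 528/(16*t^4 - 32*t^3 + 24*t^2 - 8*t + 1)

κ_4 = K^(4)(0) = 528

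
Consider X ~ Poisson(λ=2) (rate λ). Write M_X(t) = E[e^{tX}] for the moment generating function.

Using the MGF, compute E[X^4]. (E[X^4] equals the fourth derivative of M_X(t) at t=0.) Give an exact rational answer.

E[X^4] = M′′′′(0) = 94

M_X(t) = e^(2*e^(t) - 2)
M′(t) = 2*e^(-2)*e^(t)*e^(2*e^(t))
M′′(t) = (4*e^(2*t)*e^(2*e^(t)) + 2*e^(t)*e^(2*e^(t)))*e^(-2)
M′′′(t) = (8*e^(3*t)*e^(2*e^(t)) + 12*e^(2*t)*e^(2*e^(t)) + 2*e^(t)*e^(2*e^(t)))*e^(-2)
M′′′′(t) = (16*e^(4*t)*e^(2*e^(t)) + 48*e^(3*t)*e^(2*e^(t)) + 28*e^(2*t)*e^(2*e^(t)) + 2*e^(t)*e^(2*e^(t)))*e^(-2)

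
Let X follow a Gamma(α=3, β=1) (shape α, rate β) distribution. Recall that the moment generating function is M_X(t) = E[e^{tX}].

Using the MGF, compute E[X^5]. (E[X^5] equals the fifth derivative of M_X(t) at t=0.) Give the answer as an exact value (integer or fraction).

M_X(t) = (1 - t)^(-3)
dM/dt = 3/(t^4 - 4*t^3 + 6*t^2 - 4*t + 1)
d^2M/dt^2 = -12/(t^5 - 5*t^4 + 10*t^3 - 10*t^2 + 5*t - 1)
d^3M/dt^3 = 60/(t^6 - 6*t^5 + 15*t^4 - 20*t^3 + 15*t^2 - 6*t + 1)
d^4M/dt^4 = -360/(t^7 - 7*t^6 + 21*t^5 - 35*t^4 + 35*t^3 - 21*t^2 + 7*t - 1)
d^5M/dt^5 = 2520/(t^8 - 8*t^7 + 28*t^6 - 56*t^5 + 70*t^4 - 56*t^3 + 28*t^2 - 8*t + 1)

E[X^5] = d^5M/dt^5 |_{t=0} = 2520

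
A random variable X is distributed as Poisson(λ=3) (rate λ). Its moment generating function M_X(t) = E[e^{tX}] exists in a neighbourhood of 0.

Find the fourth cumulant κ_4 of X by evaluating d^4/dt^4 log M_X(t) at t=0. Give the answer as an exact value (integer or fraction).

κ_4 = D^4[K](0) = 3

M_X(t) = e^(3*e^(t) - 3)
K_X(t) = log M_X(t) = 3*e^(t) - 3
D^4[K](t) = 3*e^(t)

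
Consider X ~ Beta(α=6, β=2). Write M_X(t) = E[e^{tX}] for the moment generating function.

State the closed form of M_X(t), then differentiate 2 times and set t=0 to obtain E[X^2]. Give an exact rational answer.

E[X^2] = M′′(0) = 7/12

M_X(t) = ₁F₁(6; 8; t)
M′(t) = 3*₁F₁(7; 9; t)/4
M′′(t) = 7*₁F₁(8; 10; t)/12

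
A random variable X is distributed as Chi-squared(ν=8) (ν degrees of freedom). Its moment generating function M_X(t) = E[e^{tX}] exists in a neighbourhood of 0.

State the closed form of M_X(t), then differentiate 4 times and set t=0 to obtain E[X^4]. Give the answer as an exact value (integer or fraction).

E[X^4] = M′′′′(0) = 13440

M_X(t) = (1 - 2*t)^(-4)
M′(t) = -8/(32*t^5 - 80*t^4 + 80*t^3 - 40*t^2 + 10*t - 1)
M′′(t) = 80/(64*t^6 - 192*t^5 + 240*t^4 - 160*t^3 + 60*t^2 - 12*t + 1)
M′′′(t) = -960/(128*t^7 - 448*t^6 + 672*t^5 - 560*t^4 + 280*t^3 - 84*t^2 + 14*t - 1)
M′′′′(t) = 13440/(256*t^8 - 1024*t^7 + 1792*t^6 - 1792*t^5 + 1120*t^4 - 448*t^3 + 112*t^2 - 16*t + 1)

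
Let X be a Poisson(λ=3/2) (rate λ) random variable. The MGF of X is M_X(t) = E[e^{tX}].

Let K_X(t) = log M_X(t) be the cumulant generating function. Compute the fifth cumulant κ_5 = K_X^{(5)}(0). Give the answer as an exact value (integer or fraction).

κ_5 = K^(5)(0) = 3/2

M_X(t) = e^(3*e^(t)/2 - 3/2)
K_X(t) = log M_X(t) = 3*e^(t)/2 - 3/2
K^(5)(t) = 3*e^(t)/2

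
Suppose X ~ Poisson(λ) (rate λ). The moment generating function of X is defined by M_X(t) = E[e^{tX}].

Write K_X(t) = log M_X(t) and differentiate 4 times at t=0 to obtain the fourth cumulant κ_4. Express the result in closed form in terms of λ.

κ_4 = D^4[K](0) = λ

M_X(t) = e^(λ*(e^(t) - 1))
K_X(t) = log M_X(t) = λ*(e^(t) - 1)
D^4[K](t) = λ*e^(t)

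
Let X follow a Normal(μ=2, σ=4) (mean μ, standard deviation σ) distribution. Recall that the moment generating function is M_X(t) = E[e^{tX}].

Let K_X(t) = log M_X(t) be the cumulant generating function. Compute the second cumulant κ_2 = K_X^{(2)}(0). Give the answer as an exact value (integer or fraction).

M_X(t) = e^(8*t^2 + 2*t)
K_X(t) = log M_X(t) = 8*t^2 + 2*t
D^2[K](t) = 16

κ_2 = D^2[K](0) = 16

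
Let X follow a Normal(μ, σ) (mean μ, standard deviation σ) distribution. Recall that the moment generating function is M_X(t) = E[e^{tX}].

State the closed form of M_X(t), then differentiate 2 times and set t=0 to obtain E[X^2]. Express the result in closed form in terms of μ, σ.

E[X^2] = d^2M/dt^2 |_{t=0} = μ^2 + σ^2

M_X(t) = e^(μ*t + σ^2*t^2/2)
dM/dt = μ*e^(μ*t)*e^(σ^2*t^2/2) + σ^2*t*e^(μ*t)*e^(σ^2*t^2/2)
d^2M/dt^2 = μ^2*e^(μ*t)*e^(σ^2*t^2/2) + 2*μ*σ^2*t*e^(μ*t)*e^(σ^2*t^2/2) + σ^4*t^2*e^(μ*t)*e^(σ^2*t^2/2) + σ^2*e^(μ*t)*e^(σ^2*t^2/2)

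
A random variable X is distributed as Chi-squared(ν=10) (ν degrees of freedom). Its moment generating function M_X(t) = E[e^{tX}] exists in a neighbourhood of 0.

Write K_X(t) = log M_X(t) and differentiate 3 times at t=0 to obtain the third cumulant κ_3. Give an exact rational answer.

κ_3 = d^3K/dt^3 |_{t=0} = 80

M_X(t) = (1 - 2*t)^(-5)
K_X(t) = log M_X(t) = -5*log(1 - 2*t)
dK/dt = -10/(2*t - 1)
d^2K/dt^2 = 20/(4*t^2 - 4*t + 1)
d^3K/dt^3 = -80/(8*t^3 - 12*t^2 + 6*t - 1)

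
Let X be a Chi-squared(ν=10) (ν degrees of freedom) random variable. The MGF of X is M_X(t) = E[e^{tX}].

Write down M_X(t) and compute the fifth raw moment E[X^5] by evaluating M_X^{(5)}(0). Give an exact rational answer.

E[X^5] = M′′′′′(0) = 483840

M_X(t) = (1 - 2*t)^(-5)
M′(t) = 10/(64*t^6 - 192*t^5 + 240*t^4 - 160*t^3 + 60*t^2 - 12*t + 1)
M′′(t) = -120/(128*t^7 - 448*t^6 + 672*t^5 - 560*t^4 + 280*t^3 - 84*t^2 + 14*t - 1)
M′′′(t) = 1680/(256*t^8 - 1024*t^7 + 1792*t^6 - 1792*t^5 + 1120*t^4 - 448*t^3 + 112*t^2 - 16*t + 1)
M′′′′(t) = -26880/(512*t^9 - 2304*t^8 + 4608*t^7 - 5376*t^6 + 4032*t^5 - 2016*t^4 + 672*t^3 - 144*t^2 + 18*t - 1)
M′′′′′(t) = 483840/(1024*t^10 - 5120*t^9 + 11520*t^8 - 15360*t^7 + 13440*t^6 - 8064*t^5 + 3360*t^4 - 960*t^3 + 180*t^2 - 20*t + 1)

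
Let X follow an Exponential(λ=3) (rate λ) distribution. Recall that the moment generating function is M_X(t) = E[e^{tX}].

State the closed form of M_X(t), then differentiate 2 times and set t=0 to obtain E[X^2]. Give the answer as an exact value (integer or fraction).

E[X^2] = D^2[M](0) = 2/9

M_X(t) = 3/(3 - t)
D^2[M](t) = -6/(t^3 - 9*t^2 + 27*t - 27)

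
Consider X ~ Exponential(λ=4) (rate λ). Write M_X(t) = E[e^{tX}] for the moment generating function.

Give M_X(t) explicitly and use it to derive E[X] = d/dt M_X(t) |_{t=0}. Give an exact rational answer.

M_X(t) = 4/(4 - t)
M′(t) = 4/(t^2 - 8*t + 16)

E[X] = M′(0) = 1/4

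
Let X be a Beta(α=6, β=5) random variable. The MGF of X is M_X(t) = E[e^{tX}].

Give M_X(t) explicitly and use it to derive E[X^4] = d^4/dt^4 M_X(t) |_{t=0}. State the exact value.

M_X(t) = ₁F₁(6; 11; t)
M′(t) = 6*₁F₁(7; 12; t)/11
M′′(t) = 7*₁F₁(8; 13; t)/22
M′′′(t) = 28*₁F₁(9; 14; t)/143
M′′′′(t) = 18*₁F₁(10; 15; t)/143

E[X^4] = M′′′′(0) = 18/143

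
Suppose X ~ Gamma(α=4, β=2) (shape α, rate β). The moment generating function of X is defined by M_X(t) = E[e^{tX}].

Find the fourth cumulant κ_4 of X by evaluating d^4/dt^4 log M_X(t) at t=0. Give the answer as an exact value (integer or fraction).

M_X(t) = 16/(2 - t)^4
K_X(t) = log M_X(t) = -4*log(2 - t) + 4*log(2)
K^(4)(t) = 24/(t^4 - 8*t^3 + 24*t^2 - 32*t + 16)

κ_4 = K^(4)(0) = 3/2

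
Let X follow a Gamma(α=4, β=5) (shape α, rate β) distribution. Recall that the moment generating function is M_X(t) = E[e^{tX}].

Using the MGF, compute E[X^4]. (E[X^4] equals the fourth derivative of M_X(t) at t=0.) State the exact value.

E[X^4] = M^(4)(0) = 168/125

M_X(t) = 625/(5 - t)^4
M^(4)(t) = 525000/(t^8 - 40*t^7 + 700*t^6 - 7000*t^5 + 43750*t^4 - 175000*t^3 + 437500*t^2 - 625000*t + 390625)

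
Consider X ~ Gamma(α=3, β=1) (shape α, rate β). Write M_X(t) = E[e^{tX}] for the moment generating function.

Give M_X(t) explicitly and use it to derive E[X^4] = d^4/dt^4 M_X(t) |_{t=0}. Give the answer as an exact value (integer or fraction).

E[X^4] = M′′′′(0) = 360

M_X(t) = (1 - t)^(-3)
M′(t) = 3/(t^4 - 4*t^3 + 6*t^2 - 4*t + 1)
M′′(t) = -12/(t^5 - 5*t^4 + 10*t^3 - 10*t^2 + 5*t - 1)
M′′′(t) = 60/(t^6 - 6*t^5 + 15*t^4 - 20*t^3 + 15*t^2 - 6*t + 1)
M′′′′(t) = -360/(t^7 - 7*t^6 + 21*t^5 - 35*t^4 + 35*t^3 - 21*t^2 + 7*t - 1)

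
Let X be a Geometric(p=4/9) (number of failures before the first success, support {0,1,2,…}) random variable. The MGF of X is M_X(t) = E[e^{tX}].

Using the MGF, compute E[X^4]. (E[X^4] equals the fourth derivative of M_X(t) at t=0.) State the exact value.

E[X^4] = D^4[M](0) = 4865/32

M_X(t) = 4/(9*(1 - 5*e^(t)/9))
D^4[M](t) = (-2500*e^(4*t) - 49500*e^(3*t) - 89100*e^(2*t) - 14580*e^(t))/(3125*e^(5*t) - 28125*e^(4*t) + 101250*e^(3*t) - 182250*e^(2*t) + 164025*e^(t) - 59049)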